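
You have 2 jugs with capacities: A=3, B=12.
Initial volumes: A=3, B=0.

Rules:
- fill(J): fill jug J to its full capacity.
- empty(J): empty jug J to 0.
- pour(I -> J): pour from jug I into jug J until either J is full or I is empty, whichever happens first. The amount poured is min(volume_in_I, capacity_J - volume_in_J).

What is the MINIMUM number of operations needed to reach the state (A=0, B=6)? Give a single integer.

BFS from (A=3, B=0). One shortest path:
  1. pour(A -> B) -> (A=0 B=3)
  2. fill(A) -> (A=3 B=3)
  3. pour(A -> B) -> (A=0 B=6)
Reached target in 3 moves.

Answer: 3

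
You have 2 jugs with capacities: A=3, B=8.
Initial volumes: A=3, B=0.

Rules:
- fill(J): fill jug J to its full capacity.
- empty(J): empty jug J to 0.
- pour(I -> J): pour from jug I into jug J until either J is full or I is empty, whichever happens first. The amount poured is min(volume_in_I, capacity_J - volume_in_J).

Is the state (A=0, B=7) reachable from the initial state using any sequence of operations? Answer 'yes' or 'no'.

BFS from (A=3, B=0):
  1. empty(A) -> (A=0 B=0)
  2. fill(B) -> (A=0 B=8)
  3. pour(B -> A) -> (A=3 B=5)
  4. empty(A) -> (A=0 B=5)
  5. pour(B -> A) -> (A=3 B=2)
  6. empty(A) -> (A=0 B=2)
  7. pour(B -> A) -> (A=2 B=0)
  8. fill(B) -> (A=2 B=8)
  9. pour(B -> A) -> (A=3 B=7)
  10. empty(A) -> (A=0 B=7)
Target reached → yes.

Answer: yes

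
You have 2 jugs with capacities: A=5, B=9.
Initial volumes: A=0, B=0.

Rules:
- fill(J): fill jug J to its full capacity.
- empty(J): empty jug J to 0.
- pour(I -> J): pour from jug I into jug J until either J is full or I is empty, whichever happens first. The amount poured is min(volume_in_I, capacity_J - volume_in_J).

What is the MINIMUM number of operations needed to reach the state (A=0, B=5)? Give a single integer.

BFS from (A=0, B=0). One shortest path:
  1. fill(A) -> (A=5 B=0)
  2. pour(A -> B) -> (A=0 B=5)
Reached target in 2 moves.

Answer: 2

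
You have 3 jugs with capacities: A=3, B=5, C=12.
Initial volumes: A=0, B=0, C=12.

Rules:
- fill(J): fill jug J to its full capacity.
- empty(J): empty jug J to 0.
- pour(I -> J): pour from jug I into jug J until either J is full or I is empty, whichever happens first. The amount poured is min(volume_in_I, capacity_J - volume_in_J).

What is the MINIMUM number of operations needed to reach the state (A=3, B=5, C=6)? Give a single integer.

BFS from (A=0, B=0, C=12). One shortest path:
  1. fill(B) -> (A=0 B=5 C=12)
  2. pour(C -> A) -> (A=3 B=5 C=9)
  3. empty(A) -> (A=0 B=5 C=9)
  4. pour(C -> A) -> (A=3 B=5 C=6)
Reached target in 4 moves.

Answer: 4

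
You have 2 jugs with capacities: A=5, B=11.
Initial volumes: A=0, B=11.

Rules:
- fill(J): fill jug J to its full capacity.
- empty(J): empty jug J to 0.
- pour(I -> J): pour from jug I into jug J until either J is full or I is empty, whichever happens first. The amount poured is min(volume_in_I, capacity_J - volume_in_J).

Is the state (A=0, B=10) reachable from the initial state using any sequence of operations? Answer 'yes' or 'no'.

BFS from (A=0, B=11):
  1. fill(A) -> (A=5 B=11)
  2. empty(B) -> (A=5 B=0)
  3. pour(A -> B) -> (A=0 B=5)
  4. fill(A) -> (A=5 B=5)
  5. pour(A -> B) -> (A=0 B=10)
Target reached → yes.

Answer: yes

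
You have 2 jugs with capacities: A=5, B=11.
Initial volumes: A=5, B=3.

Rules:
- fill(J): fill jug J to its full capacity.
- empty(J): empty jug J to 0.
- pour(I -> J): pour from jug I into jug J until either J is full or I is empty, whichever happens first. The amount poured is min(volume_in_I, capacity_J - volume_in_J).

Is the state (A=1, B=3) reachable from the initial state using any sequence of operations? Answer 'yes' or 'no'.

BFS explored all 32 reachable states.
Reachable set includes: (0,0), (0,1), (0,2), (0,3), (0,4), (0,5), (0,6), (0,7), (0,8), (0,9), (0,10), (0,11) ...
Target (A=1, B=3) not in reachable set → no.

Answer: no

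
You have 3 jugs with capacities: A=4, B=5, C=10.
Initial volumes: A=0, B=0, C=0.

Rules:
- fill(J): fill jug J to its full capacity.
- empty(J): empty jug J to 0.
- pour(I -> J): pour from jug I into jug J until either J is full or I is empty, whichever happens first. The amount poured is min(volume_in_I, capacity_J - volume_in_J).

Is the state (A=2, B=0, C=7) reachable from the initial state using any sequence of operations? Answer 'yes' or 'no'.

Answer: yes

Derivation:
BFS from (A=0, B=0, C=0):
  1. fill(A) -> (A=4 B=0 C=0)
  2. fill(B) -> (A=4 B=5 C=0)
  3. pour(A -> C) -> (A=0 B=5 C=4)
  4. pour(B -> A) -> (A=4 B=1 C=4)
  5. pour(A -> C) -> (A=0 B=1 C=8)
  6. pour(B -> A) -> (A=1 B=0 C=8)
  7. pour(C -> B) -> (A=1 B=5 C=3)
  8. pour(B -> A) -> (A=4 B=2 C=3)
  9. pour(A -> C) -> (A=0 B=2 C=7)
  10. pour(B -> A) -> (A=2 B=0 C=7)
Target reached → yes.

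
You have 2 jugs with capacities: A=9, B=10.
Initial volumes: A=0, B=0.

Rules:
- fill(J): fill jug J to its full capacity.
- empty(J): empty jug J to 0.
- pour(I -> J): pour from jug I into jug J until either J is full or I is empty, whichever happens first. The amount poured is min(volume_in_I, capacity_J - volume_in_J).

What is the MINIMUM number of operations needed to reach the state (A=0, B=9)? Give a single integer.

Answer: 2

Derivation:
BFS from (A=0, B=0). One shortest path:
  1. fill(A) -> (A=9 B=0)
  2. pour(A -> B) -> (A=0 B=9)
Reached target in 2 moves.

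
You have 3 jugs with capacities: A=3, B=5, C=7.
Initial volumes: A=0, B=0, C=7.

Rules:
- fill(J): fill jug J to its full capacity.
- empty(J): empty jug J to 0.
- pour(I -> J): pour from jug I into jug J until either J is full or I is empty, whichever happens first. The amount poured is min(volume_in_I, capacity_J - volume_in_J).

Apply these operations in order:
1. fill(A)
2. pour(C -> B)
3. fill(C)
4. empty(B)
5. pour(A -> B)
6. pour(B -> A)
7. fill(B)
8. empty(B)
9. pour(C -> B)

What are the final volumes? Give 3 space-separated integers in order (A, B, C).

Step 1: fill(A) -> (A=3 B=0 C=7)
Step 2: pour(C -> B) -> (A=3 B=5 C=2)
Step 3: fill(C) -> (A=3 B=5 C=7)
Step 4: empty(B) -> (A=3 B=0 C=7)
Step 5: pour(A -> B) -> (A=0 B=3 C=7)
Step 6: pour(B -> A) -> (A=3 B=0 C=7)
Step 7: fill(B) -> (A=3 B=5 C=7)
Step 8: empty(B) -> (A=3 B=0 C=7)
Step 9: pour(C -> B) -> (A=3 B=5 C=2)

Answer: 3 5 2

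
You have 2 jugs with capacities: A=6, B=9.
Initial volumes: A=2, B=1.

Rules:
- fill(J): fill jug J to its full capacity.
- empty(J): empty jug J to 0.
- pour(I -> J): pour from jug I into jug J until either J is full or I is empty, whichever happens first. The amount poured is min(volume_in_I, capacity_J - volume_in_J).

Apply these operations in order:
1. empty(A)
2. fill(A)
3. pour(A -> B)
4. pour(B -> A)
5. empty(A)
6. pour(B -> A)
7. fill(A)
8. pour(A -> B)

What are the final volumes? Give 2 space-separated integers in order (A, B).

Step 1: empty(A) -> (A=0 B=1)
Step 2: fill(A) -> (A=6 B=1)
Step 3: pour(A -> B) -> (A=0 B=7)
Step 4: pour(B -> A) -> (A=6 B=1)
Step 5: empty(A) -> (A=0 B=1)
Step 6: pour(B -> A) -> (A=1 B=0)
Step 7: fill(A) -> (A=6 B=0)
Step 8: pour(A -> B) -> (A=0 B=6)

Answer: 0 6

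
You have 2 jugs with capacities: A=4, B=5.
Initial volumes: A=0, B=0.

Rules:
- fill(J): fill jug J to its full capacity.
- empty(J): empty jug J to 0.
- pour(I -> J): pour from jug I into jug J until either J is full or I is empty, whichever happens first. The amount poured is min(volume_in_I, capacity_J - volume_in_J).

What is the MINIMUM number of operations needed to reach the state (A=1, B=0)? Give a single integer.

Answer: 4

Derivation:
BFS from (A=0, B=0). One shortest path:
  1. fill(B) -> (A=0 B=5)
  2. pour(B -> A) -> (A=4 B=1)
  3. empty(A) -> (A=0 B=1)
  4. pour(B -> A) -> (A=1 B=0)
Reached target in 4 moves.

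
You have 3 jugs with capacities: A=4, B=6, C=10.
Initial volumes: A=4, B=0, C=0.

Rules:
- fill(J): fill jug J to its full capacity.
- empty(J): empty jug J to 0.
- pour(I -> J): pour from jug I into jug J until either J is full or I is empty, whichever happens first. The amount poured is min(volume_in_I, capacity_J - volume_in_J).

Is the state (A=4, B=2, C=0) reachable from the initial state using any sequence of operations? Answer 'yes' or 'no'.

Answer: yes

Derivation:
BFS from (A=4, B=0, C=0):
  1. empty(A) -> (A=0 B=0 C=0)
  2. fill(B) -> (A=0 B=6 C=0)
  3. pour(B -> A) -> (A=4 B=2 C=0)
Target reached → yes.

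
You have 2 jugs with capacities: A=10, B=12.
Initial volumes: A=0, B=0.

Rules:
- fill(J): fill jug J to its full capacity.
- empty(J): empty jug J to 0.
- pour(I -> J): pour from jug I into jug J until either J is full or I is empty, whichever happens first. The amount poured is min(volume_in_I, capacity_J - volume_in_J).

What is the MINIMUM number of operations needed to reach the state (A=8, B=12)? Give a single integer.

Answer: 4

Derivation:
BFS from (A=0, B=0). One shortest path:
  1. fill(A) -> (A=10 B=0)
  2. pour(A -> B) -> (A=0 B=10)
  3. fill(A) -> (A=10 B=10)
  4. pour(A -> B) -> (A=8 B=12)
Reached target in 4 moves.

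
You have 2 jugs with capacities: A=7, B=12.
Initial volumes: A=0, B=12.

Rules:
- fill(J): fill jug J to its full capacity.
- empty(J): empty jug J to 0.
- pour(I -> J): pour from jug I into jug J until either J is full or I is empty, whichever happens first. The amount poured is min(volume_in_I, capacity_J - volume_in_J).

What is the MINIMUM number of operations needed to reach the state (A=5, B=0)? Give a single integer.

BFS from (A=0, B=12). One shortest path:
  1. pour(B -> A) -> (A=7 B=5)
  2. empty(A) -> (A=0 B=5)
  3. pour(B -> A) -> (A=5 B=0)
Reached target in 3 moves.

Answer: 3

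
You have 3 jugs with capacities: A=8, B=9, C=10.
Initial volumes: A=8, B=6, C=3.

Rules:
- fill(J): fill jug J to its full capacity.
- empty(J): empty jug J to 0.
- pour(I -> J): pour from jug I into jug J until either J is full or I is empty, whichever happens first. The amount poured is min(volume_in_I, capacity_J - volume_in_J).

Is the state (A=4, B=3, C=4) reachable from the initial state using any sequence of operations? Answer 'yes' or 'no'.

Answer: no

Derivation:
BFS explored all 486 reachable states.
Reachable set includes: (0,0,0), (0,0,1), (0,0,2), (0,0,3), (0,0,4), (0,0,5), (0,0,6), (0,0,7), (0,0,8), (0,0,9), (0,0,10), (0,1,0) ...
Target (A=4, B=3, C=4) not in reachable set → no.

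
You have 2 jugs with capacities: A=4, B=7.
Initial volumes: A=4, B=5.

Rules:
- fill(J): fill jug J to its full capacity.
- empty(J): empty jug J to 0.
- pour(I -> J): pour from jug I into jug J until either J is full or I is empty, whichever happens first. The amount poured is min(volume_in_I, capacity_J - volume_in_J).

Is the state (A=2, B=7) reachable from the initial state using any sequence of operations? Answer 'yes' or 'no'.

Answer: yes

Derivation:
BFS from (A=4, B=5):
  1. pour(A -> B) -> (A=2 B=7)
Target reached → yes.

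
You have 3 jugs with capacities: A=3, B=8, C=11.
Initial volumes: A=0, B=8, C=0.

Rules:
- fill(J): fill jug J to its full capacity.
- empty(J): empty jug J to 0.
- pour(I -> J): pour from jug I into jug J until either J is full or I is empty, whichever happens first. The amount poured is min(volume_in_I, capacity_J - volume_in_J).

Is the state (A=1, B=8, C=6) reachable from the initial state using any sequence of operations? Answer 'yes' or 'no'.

BFS from (A=0, B=8, C=0):
  1. fill(A) -> (A=3 B=8 C=0)
  2. empty(B) -> (A=3 B=0 C=0)
  3. pour(A -> B) -> (A=0 B=3 C=0)
  4. fill(A) -> (A=3 B=3 C=0)
  5. pour(A -> B) -> (A=0 B=6 C=0)
  6. fill(A) -> (A=3 B=6 C=0)
  7. pour(A -> C) -> (A=0 B=6 C=3)
  8. fill(A) -> (A=3 B=6 C=3)
  9. pour(A -> C) -> (A=0 B=6 C=6)
  10. fill(A) -> (A=3 B=6 C=6)
  11. pour(A -> B) -> (A=1 B=8 C=6)
Target reached → yes.

Answer: yes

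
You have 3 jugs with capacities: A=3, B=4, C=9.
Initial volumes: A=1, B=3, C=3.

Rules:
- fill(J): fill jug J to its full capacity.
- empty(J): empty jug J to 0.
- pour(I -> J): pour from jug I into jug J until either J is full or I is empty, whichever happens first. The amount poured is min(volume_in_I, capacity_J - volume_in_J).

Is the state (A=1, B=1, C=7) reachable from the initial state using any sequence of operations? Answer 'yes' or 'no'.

Answer: no

Derivation:
BFS explored all 153 reachable states.
Reachable set includes: (0,0,0), (0,0,1), (0,0,2), (0,0,3), (0,0,4), (0,0,5), (0,0,6), (0,0,7), (0,0,8), (0,0,9), (0,1,0), (0,1,1) ...
Target (A=1, B=1, C=7) not in reachable set → no.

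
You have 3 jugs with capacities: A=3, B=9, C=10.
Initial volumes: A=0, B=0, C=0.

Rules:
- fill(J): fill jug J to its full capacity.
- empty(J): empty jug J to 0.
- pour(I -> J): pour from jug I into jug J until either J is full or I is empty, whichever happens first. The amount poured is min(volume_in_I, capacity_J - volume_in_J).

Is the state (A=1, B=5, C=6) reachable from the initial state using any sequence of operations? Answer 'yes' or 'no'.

Answer: no

Derivation:
BFS explored all 296 reachable states.
Reachable set includes: (0,0,0), (0,0,1), (0,0,2), (0,0,3), (0,0,4), (0,0,5), (0,0,6), (0,0,7), (0,0,8), (0,0,9), (0,0,10), (0,1,0) ...
Target (A=1, B=5, C=6) not in reachable set → no.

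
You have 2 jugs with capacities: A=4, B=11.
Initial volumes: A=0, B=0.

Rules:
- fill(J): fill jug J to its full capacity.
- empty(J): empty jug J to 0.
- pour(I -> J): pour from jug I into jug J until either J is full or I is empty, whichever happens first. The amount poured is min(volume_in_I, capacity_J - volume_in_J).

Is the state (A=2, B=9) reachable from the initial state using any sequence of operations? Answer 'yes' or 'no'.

Answer: no

Derivation:
BFS explored all 30 reachable states.
Reachable set includes: (0,0), (0,1), (0,2), (0,3), (0,4), (0,5), (0,6), (0,7), (0,8), (0,9), (0,10), (0,11) ...
Target (A=2, B=9) not in reachable set → no.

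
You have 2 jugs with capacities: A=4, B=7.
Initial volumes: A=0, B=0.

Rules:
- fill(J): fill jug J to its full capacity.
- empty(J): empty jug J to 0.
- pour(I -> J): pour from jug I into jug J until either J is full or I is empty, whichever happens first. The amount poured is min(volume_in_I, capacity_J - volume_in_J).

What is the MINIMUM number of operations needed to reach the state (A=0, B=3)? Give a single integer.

BFS from (A=0, B=0). One shortest path:
  1. fill(B) -> (A=0 B=7)
  2. pour(B -> A) -> (A=4 B=3)
  3. empty(A) -> (A=0 B=3)
Reached target in 3 moves.

Answer: 3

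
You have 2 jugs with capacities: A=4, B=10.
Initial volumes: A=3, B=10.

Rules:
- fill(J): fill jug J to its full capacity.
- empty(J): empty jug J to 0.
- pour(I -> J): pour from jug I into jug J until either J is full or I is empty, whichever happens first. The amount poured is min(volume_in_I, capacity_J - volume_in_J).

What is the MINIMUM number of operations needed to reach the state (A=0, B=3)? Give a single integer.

BFS from (A=3, B=10). One shortest path:
  1. empty(B) -> (A=3 B=0)
  2. pour(A -> B) -> (A=0 B=3)
Reached target in 2 moves.

Answer: 2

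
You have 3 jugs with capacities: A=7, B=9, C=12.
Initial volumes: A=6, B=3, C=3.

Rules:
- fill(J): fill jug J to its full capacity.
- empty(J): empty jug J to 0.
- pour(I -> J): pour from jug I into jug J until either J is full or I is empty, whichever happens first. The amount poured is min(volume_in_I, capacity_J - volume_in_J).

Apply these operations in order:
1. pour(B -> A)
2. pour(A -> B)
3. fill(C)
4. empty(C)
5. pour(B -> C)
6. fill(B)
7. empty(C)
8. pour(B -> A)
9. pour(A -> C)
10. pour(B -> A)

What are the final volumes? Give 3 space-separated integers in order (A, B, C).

Step 1: pour(B -> A) -> (A=7 B=2 C=3)
Step 2: pour(A -> B) -> (A=0 B=9 C=3)
Step 3: fill(C) -> (A=0 B=9 C=12)
Step 4: empty(C) -> (A=0 B=9 C=0)
Step 5: pour(B -> C) -> (A=0 B=0 C=9)
Step 6: fill(B) -> (A=0 B=9 C=9)
Step 7: empty(C) -> (A=0 B=9 C=0)
Step 8: pour(B -> A) -> (A=7 B=2 C=0)
Step 9: pour(A -> C) -> (A=0 B=2 C=7)
Step 10: pour(B -> A) -> (A=2 B=0 C=7)

Answer: 2 0 7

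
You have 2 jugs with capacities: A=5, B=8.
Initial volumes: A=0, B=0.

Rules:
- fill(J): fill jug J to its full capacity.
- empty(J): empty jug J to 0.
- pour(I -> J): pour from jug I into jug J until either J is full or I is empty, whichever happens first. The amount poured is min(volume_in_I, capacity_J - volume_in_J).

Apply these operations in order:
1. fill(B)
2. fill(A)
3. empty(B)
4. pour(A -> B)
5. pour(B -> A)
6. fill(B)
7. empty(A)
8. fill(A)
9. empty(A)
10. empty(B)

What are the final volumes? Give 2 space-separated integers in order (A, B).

Step 1: fill(B) -> (A=0 B=8)
Step 2: fill(A) -> (A=5 B=8)
Step 3: empty(B) -> (A=5 B=0)
Step 4: pour(A -> B) -> (A=0 B=5)
Step 5: pour(B -> A) -> (A=5 B=0)
Step 6: fill(B) -> (A=5 B=8)
Step 7: empty(A) -> (A=0 B=8)
Step 8: fill(A) -> (A=5 B=8)
Step 9: empty(A) -> (A=0 B=8)
Step 10: empty(B) -> (A=0 B=0)

Answer: 0 0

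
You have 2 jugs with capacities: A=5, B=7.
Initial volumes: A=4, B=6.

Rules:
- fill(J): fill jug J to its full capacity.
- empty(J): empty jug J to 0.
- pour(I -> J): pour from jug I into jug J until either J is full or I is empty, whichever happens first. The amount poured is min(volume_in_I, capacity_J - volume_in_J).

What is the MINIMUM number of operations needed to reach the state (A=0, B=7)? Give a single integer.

BFS from (A=4, B=6). One shortest path:
  1. empty(A) -> (A=0 B=6)
  2. fill(B) -> (A=0 B=7)
Reached target in 2 moves.

Answer: 2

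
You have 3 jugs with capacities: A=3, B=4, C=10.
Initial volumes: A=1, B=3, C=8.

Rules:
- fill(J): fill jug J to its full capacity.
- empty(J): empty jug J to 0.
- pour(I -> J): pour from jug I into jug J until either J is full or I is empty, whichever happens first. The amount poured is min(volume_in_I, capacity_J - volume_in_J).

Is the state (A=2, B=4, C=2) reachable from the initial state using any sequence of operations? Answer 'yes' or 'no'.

Answer: yes

Derivation:
BFS from (A=1, B=3, C=8):
  1. pour(C -> A) -> (A=3 B=3 C=6)
  2. pour(A -> B) -> (A=2 B=4 C=6)
  3. empty(B) -> (A=2 B=0 C=6)
  4. pour(C -> B) -> (A=2 B=4 C=2)
Target reached → yes.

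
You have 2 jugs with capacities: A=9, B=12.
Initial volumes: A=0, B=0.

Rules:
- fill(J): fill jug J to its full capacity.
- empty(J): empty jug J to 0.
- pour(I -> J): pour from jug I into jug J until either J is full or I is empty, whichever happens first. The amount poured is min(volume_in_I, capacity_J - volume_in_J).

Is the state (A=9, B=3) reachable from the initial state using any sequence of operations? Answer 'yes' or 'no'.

Answer: yes

Derivation:
BFS from (A=0, B=0):
  1. fill(B) -> (A=0 B=12)
  2. pour(B -> A) -> (A=9 B=3)
Target reached → yes.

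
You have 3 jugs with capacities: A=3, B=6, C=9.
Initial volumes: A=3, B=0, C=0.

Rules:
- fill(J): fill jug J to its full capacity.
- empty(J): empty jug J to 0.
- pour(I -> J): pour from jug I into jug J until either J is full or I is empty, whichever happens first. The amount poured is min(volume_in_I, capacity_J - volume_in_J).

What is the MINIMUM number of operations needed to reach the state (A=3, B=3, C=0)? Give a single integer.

BFS from (A=3, B=0, C=0). One shortest path:
  1. pour(A -> B) -> (A=0 B=3 C=0)
  2. fill(A) -> (A=3 B=3 C=0)
Reached target in 2 moves.

Answer: 2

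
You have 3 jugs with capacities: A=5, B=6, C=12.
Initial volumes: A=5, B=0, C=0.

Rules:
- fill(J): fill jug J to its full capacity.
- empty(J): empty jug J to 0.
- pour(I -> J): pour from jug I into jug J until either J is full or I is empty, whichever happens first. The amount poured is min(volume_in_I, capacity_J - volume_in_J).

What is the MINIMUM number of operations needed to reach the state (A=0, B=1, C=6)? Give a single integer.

BFS from (A=5, B=0, C=0). One shortest path:
  1. empty(A) -> (A=0 B=0 C=0)
  2. fill(C) -> (A=0 B=0 C=12)
  3. pour(C -> B) -> (A=0 B=6 C=6)
  4. pour(B -> A) -> (A=5 B=1 C=6)
  5. empty(A) -> (A=0 B=1 C=6)
Reached target in 5 moves.

Answer: 5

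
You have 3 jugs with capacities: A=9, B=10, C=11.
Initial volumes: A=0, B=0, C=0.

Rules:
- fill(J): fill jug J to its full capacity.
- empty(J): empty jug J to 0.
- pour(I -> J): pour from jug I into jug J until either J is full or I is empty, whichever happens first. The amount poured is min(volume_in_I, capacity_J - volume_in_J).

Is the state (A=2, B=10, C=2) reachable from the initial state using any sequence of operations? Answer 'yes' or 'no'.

BFS from (A=0, B=0, C=0):
  1. fill(B) -> (A=0 B=10 C=0)
  2. fill(C) -> (A=0 B=10 C=11)
  3. pour(B -> A) -> (A=9 B=1 C=11)
  4. empty(A) -> (A=0 B=1 C=11)
  5. pour(C -> A) -> (A=9 B=1 C=2)
  6. empty(A) -> (A=0 B=1 C=2)
  7. pour(C -> A) -> (A=2 B=1 C=0)
  8. fill(C) -> (A=2 B=1 C=11)
  9. pour(C -> B) -> (A=2 B=10 C=2)
Target reached → yes.

Answer: yes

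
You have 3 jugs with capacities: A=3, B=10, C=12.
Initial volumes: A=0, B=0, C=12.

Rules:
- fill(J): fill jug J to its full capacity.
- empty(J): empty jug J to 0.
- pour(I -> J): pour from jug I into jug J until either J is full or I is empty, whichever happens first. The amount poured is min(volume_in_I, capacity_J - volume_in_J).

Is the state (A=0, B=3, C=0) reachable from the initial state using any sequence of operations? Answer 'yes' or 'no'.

Answer: yes

Derivation:
BFS from (A=0, B=0, C=12):
  1. fill(A) -> (A=3 B=0 C=12)
  2. empty(C) -> (A=3 B=0 C=0)
  3. pour(A -> B) -> (A=0 B=3 C=0)
Target reached → yes.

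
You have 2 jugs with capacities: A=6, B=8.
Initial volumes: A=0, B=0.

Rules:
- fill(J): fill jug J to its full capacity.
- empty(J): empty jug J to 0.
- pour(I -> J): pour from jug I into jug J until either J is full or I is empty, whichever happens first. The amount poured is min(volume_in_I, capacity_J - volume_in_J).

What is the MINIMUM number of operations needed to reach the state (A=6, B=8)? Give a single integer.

Answer: 2

Derivation:
BFS from (A=0, B=0). One shortest path:
  1. fill(A) -> (A=6 B=0)
  2. fill(B) -> (A=6 B=8)
Reached target in 2 moves.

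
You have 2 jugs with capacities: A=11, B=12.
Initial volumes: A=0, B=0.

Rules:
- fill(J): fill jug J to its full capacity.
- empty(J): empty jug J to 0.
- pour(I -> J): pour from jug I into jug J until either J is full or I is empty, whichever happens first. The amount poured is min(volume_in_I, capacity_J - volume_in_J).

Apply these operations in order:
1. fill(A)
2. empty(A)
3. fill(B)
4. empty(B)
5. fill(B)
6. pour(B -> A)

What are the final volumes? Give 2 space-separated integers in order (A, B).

Step 1: fill(A) -> (A=11 B=0)
Step 2: empty(A) -> (A=0 B=0)
Step 3: fill(B) -> (A=0 B=12)
Step 4: empty(B) -> (A=0 B=0)
Step 5: fill(B) -> (A=0 B=12)
Step 6: pour(B -> A) -> (A=11 B=1)

Answer: 11 1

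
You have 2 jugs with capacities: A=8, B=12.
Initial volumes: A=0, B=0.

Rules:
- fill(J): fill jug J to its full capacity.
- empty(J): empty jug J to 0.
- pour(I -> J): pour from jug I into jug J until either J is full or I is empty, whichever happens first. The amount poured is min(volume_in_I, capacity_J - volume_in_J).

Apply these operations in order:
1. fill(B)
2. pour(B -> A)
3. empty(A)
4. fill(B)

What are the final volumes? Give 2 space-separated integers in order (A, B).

Answer: 0 12

Derivation:
Step 1: fill(B) -> (A=0 B=12)
Step 2: pour(B -> A) -> (A=8 B=4)
Step 3: empty(A) -> (A=0 B=4)
Step 4: fill(B) -> (A=0 B=12)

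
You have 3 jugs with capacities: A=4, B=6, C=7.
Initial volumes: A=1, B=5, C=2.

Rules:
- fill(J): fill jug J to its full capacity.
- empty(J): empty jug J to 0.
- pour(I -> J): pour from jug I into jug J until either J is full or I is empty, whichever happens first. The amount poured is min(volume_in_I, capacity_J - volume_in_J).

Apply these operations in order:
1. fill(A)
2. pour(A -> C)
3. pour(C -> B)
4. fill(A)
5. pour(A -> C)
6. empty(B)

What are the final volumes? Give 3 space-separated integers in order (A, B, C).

Step 1: fill(A) -> (A=4 B=5 C=2)
Step 2: pour(A -> C) -> (A=0 B=5 C=6)
Step 3: pour(C -> B) -> (A=0 B=6 C=5)
Step 4: fill(A) -> (A=4 B=6 C=5)
Step 5: pour(A -> C) -> (A=2 B=6 C=7)
Step 6: empty(B) -> (A=2 B=0 C=7)

Answer: 2 0 7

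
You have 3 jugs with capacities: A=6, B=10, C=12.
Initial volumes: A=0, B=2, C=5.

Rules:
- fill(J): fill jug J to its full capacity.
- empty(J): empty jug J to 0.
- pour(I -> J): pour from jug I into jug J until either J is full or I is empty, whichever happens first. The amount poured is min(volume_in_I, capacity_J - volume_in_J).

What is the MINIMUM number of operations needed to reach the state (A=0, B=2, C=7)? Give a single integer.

Answer: 6

Derivation:
BFS from (A=0, B=2, C=5). One shortest path:
  1. pour(B -> A) -> (A=2 B=0 C=5)
  2. pour(C -> B) -> (A=2 B=5 C=0)
  3. fill(C) -> (A=2 B=5 C=12)
  4. pour(C -> B) -> (A=2 B=10 C=7)
  5. empty(B) -> (A=2 B=0 C=7)
  6. pour(A -> B) -> (A=0 B=2 C=7)
Reached target in 6 moves.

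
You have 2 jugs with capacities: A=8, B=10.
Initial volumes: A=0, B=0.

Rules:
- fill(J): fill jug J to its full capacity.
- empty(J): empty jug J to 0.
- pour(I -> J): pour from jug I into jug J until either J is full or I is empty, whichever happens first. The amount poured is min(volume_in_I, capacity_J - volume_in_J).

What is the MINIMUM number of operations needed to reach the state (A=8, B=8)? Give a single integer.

BFS from (A=0, B=0). One shortest path:
  1. fill(A) -> (A=8 B=0)
  2. pour(A -> B) -> (A=0 B=8)
  3. fill(A) -> (A=8 B=8)
Reached target in 3 moves.

Answer: 3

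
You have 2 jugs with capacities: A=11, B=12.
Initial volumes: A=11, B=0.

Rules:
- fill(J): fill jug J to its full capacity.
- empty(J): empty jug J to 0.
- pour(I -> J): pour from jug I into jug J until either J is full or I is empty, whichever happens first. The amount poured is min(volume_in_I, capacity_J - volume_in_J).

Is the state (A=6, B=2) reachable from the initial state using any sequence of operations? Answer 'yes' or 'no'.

Answer: no

Derivation:
BFS explored all 46 reachable states.
Reachable set includes: (0,0), (0,1), (0,2), (0,3), (0,4), (0,5), (0,6), (0,7), (0,8), (0,9), (0,10), (0,11) ...
Target (A=6, B=2) not in reachable set → no.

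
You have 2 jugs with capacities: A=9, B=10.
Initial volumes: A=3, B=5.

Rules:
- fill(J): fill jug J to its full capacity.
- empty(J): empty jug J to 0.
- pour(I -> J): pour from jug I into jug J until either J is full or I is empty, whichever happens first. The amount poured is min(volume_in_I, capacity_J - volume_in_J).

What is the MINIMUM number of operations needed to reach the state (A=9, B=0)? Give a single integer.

BFS from (A=3, B=5). One shortest path:
  1. fill(A) -> (A=9 B=5)
  2. empty(B) -> (A=9 B=0)
Reached target in 2 moves.

Answer: 2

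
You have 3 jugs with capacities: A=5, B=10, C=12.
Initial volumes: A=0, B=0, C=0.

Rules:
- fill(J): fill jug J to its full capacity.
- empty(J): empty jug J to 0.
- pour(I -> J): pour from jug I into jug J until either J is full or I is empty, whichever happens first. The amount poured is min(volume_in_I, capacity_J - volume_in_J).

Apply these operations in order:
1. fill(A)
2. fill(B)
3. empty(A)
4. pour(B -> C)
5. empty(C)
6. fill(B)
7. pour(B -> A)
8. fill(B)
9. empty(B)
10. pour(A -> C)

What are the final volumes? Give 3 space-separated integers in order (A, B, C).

Answer: 0 0 5

Derivation:
Step 1: fill(A) -> (A=5 B=0 C=0)
Step 2: fill(B) -> (A=5 B=10 C=0)
Step 3: empty(A) -> (A=0 B=10 C=0)
Step 4: pour(B -> C) -> (A=0 B=0 C=10)
Step 5: empty(C) -> (A=0 B=0 C=0)
Step 6: fill(B) -> (A=0 B=10 C=0)
Step 7: pour(B -> A) -> (A=5 B=5 C=0)
Step 8: fill(B) -> (A=5 B=10 C=0)
Step 9: empty(B) -> (A=5 B=0 C=0)
Step 10: pour(A -> C) -> (A=0 B=0 C=5)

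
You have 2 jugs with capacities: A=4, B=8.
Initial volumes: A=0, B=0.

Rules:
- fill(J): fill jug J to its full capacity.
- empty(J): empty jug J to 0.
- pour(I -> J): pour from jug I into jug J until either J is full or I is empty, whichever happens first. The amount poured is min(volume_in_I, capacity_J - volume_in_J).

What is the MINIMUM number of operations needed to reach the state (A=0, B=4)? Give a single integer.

Answer: 2

Derivation:
BFS from (A=0, B=0). One shortest path:
  1. fill(A) -> (A=4 B=0)
  2. pour(A -> B) -> (A=0 B=4)
Reached target in 2 moves.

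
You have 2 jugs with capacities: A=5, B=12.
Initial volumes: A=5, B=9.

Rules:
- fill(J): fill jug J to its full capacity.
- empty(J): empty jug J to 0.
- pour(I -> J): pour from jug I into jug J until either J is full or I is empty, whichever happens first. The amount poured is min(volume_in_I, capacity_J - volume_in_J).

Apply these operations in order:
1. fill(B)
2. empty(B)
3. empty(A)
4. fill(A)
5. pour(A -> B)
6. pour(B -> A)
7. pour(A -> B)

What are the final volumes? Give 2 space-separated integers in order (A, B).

Answer: 0 5

Derivation:
Step 1: fill(B) -> (A=5 B=12)
Step 2: empty(B) -> (A=5 B=0)
Step 3: empty(A) -> (A=0 B=0)
Step 4: fill(A) -> (A=5 B=0)
Step 5: pour(A -> B) -> (A=0 B=5)
Step 6: pour(B -> A) -> (A=5 B=0)
Step 7: pour(A -> B) -> (A=0 B=5)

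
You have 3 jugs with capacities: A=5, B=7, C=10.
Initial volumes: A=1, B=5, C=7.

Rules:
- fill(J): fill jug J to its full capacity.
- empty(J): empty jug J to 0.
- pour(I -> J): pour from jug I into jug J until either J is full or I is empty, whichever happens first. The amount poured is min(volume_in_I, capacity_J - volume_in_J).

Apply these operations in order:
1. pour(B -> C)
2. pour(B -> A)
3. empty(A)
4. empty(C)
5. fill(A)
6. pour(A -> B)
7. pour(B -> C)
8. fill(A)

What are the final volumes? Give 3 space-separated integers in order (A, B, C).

Step 1: pour(B -> C) -> (A=1 B=2 C=10)
Step 2: pour(B -> A) -> (A=3 B=0 C=10)
Step 3: empty(A) -> (A=0 B=0 C=10)
Step 4: empty(C) -> (A=0 B=0 C=0)
Step 5: fill(A) -> (A=5 B=0 C=0)
Step 6: pour(A -> B) -> (A=0 B=5 C=0)
Step 7: pour(B -> C) -> (A=0 B=0 C=5)
Step 8: fill(A) -> (A=5 B=0 C=5)

Answer: 5 0 5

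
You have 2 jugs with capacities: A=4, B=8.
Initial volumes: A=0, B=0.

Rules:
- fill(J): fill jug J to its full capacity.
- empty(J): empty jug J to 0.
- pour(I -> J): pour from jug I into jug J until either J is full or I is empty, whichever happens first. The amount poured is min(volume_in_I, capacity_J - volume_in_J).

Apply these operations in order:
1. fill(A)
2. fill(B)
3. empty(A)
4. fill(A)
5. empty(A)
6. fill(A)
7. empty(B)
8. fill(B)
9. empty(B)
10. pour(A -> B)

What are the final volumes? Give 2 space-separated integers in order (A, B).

Step 1: fill(A) -> (A=4 B=0)
Step 2: fill(B) -> (A=4 B=8)
Step 3: empty(A) -> (A=0 B=8)
Step 4: fill(A) -> (A=4 B=8)
Step 5: empty(A) -> (A=0 B=8)
Step 6: fill(A) -> (A=4 B=8)
Step 7: empty(B) -> (A=4 B=0)
Step 8: fill(B) -> (A=4 B=8)
Step 9: empty(B) -> (A=4 B=0)
Step 10: pour(A -> B) -> (A=0 B=4)

Answer: 0 4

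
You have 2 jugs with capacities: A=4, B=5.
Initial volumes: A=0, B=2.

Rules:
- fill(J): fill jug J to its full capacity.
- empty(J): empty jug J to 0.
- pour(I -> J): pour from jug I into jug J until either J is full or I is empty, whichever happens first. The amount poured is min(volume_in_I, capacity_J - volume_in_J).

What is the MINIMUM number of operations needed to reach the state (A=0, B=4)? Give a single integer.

Answer: 3

Derivation:
BFS from (A=0, B=2). One shortest path:
  1. fill(A) -> (A=4 B=2)
  2. empty(B) -> (A=4 B=0)
  3. pour(A -> B) -> (A=0 B=4)
Reached target in 3 moves.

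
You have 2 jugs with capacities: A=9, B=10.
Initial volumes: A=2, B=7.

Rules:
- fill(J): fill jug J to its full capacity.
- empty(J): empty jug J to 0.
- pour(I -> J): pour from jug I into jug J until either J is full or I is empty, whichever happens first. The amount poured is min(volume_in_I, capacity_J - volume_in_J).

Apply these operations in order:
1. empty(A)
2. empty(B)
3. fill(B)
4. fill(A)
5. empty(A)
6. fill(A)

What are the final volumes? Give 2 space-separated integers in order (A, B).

Answer: 9 10

Derivation:
Step 1: empty(A) -> (A=0 B=7)
Step 2: empty(B) -> (A=0 B=0)
Step 3: fill(B) -> (A=0 B=10)
Step 4: fill(A) -> (A=9 B=10)
Step 5: empty(A) -> (A=0 B=10)
Step 6: fill(A) -> (A=9 B=10)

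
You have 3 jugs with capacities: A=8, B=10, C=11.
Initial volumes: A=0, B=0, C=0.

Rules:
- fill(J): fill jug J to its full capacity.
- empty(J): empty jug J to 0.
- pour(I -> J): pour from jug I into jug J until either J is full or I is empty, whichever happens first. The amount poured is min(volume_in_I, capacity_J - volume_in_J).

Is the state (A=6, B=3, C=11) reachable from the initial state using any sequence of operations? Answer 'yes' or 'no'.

Answer: yes

Derivation:
BFS from (A=0, B=0, C=0):
  1. fill(A) -> (A=8 B=0 C=0)
  2. fill(C) -> (A=8 B=0 C=11)
  3. pour(A -> B) -> (A=0 B=8 C=11)
  4. pour(C -> A) -> (A=8 B=8 C=3)
  5. pour(A -> B) -> (A=6 B=10 C=3)
  6. empty(B) -> (A=6 B=0 C=3)
  7. pour(C -> B) -> (A=6 B=3 C=0)
  8. fill(C) -> (A=6 B=3 C=11)
Target reached → yes.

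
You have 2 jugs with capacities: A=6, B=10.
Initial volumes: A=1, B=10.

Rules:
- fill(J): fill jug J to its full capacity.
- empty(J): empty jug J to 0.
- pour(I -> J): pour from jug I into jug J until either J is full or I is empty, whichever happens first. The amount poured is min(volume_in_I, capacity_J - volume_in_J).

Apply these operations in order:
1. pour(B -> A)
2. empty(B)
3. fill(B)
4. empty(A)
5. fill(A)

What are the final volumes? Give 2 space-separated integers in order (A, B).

Answer: 6 10

Derivation:
Step 1: pour(B -> A) -> (A=6 B=5)
Step 2: empty(B) -> (A=6 B=0)
Step 3: fill(B) -> (A=6 B=10)
Step 4: empty(A) -> (A=0 B=10)
Step 5: fill(A) -> (A=6 B=10)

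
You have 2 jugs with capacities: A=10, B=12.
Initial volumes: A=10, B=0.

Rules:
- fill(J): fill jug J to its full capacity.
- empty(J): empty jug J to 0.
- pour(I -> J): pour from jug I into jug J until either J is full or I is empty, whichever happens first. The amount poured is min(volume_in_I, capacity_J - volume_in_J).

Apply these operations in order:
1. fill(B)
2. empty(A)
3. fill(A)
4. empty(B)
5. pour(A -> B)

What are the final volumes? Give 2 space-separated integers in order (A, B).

Answer: 0 10

Derivation:
Step 1: fill(B) -> (A=10 B=12)
Step 2: empty(A) -> (A=0 B=12)
Step 3: fill(A) -> (A=10 B=12)
Step 4: empty(B) -> (A=10 B=0)
Step 5: pour(A -> B) -> (A=0 B=10)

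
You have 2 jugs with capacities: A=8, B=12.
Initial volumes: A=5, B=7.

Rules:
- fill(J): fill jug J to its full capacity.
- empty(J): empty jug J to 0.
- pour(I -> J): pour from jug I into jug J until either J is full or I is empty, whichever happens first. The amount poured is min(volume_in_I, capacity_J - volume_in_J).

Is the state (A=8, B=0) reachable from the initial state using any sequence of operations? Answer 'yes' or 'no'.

Answer: yes

Derivation:
BFS from (A=5, B=7):
  1. fill(A) -> (A=8 B=7)
  2. empty(B) -> (A=8 B=0)
Target reached → yes.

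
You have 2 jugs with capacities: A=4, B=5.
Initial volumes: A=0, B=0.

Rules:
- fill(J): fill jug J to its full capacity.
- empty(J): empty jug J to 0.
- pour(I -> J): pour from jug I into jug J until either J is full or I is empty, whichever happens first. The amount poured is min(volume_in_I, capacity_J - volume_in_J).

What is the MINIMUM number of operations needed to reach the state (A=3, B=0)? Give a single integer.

Answer: 5

Derivation:
BFS from (A=0, B=0). One shortest path:
  1. fill(A) -> (A=4 B=0)
  2. pour(A -> B) -> (A=0 B=4)
  3. fill(A) -> (A=4 B=4)
  4. pour(A -> B) -> (A=3 B=5)
  5. empty(B) -> (A=3 B=0)
Reached target in 5 moves.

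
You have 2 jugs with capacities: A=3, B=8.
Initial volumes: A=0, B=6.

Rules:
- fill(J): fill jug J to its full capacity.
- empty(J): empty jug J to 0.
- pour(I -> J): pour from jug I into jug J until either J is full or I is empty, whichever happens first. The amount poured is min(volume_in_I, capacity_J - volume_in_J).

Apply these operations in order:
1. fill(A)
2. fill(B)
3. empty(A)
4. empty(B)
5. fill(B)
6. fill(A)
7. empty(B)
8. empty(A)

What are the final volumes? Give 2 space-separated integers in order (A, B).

Step 1: fill(A) -> (A=3 B=6)
Step 2: fill(B) -> (A=3 B=8)
Step 3: empty(A) -> (A=0 B=8)
Step 4: empty(B) -> (A=0 B=0)
Step 5: fill(B) -> (A=0 B=8)
Step 6: fill(A) -> (A=3 B=8)
Step 7: empty(B) -> (A=3 B=0)
Step 8: empty(A) -> (A=0 B=0)

Answer: 0 0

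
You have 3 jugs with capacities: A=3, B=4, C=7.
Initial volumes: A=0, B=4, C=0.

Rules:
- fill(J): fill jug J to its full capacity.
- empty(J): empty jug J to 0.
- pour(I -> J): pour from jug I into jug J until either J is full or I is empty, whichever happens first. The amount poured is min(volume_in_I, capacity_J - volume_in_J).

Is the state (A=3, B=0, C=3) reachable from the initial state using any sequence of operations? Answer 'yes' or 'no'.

Answer: yes

Derivation:
BFS from (A=0, B=4, C=0):
  1. fill(A) -> (A=3 B=4 C=0)
  2. empty(B) -> (A=3 B=0 C=0)
  3. pour(A -> C) -> (A=0 B=0 C=3)
  4. fill(A) -> (A=3 B=0 C=3)
Target reached → yes.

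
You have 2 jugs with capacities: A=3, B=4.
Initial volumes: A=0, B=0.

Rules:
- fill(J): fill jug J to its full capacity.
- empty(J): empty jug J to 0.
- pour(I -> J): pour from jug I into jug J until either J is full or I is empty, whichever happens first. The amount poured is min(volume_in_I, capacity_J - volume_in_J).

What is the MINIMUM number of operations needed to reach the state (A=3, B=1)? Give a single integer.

BFS from (A=0, B=0). One shortest path:
  1. fill(B) -> (A=0 B=4)
  2. pour(B -> A) -> (A=3 B=1)
Reached target in 2 moves.

Answer: 2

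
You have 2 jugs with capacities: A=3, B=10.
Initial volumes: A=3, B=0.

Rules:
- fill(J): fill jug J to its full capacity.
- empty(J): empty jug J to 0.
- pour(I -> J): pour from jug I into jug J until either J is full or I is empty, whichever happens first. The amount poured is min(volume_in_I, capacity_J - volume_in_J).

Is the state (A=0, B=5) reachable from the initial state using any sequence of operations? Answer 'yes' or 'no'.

BFS from (A=3, B=0):
  1. pour(A -> B) -> (A=0 B=3)
  2. fill(A) -> (A=3 B=3)
  3. pour(A -> B) -> (A=0 B=6)
  4. fill(A) -> (A=3 B=6)
  5. pour(A -> B) -> (A=0 B=9)
  6. fill(A) -> (A=3 B=9)
  7. pour(A -> B) -> (A=2 B=10)
  8. empty(B) -> (A=2 B=0)
  9. pour(A -> B) -> (A=0 B=2)
  10. fill(A) -> (A=3 B=2)
  11. pour(A -> B) -> (A=0 B=5)
Target reached → yes.

Answer: yes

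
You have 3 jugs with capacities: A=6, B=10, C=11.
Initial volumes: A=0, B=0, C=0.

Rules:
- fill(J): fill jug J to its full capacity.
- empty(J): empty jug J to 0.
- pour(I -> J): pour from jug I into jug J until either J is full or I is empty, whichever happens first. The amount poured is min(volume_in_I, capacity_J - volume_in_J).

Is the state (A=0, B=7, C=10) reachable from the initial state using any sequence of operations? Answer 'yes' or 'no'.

Answer: yes

Derivation:
BFS from (A=0, B=0, C=0):
  1. fill(C) -> (A=0 B=0 C=11)
  2. pour(C -> B) -> (A=0 B=10 C=1)
  3. pour(C -> A) -> (A=1 B=10 C=0)
  4. pour(B -> C) -> (A=1 B=0 C=10)
  5. pour(A -> B) -> (A=0 B=1 C=10)
  6. fill(A) -> (A=6 B=1 C=10)
  7. pour(A -> B) -> (A=0 B=7 C=10)
Target reached → yes.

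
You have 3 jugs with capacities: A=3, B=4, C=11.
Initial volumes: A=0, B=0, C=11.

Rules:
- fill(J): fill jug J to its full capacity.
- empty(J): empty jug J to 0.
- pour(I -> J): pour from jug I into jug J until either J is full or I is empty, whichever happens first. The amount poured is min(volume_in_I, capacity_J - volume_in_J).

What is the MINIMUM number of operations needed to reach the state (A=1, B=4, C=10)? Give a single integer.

BFS from (A=0, B=0, C=11). One shortest path:
  1. pour(C -> B) -> (A=0 B=4 C=7)
  2. pour(B -> A) -> (A=3 B=1 C=7)
  3. pour(A -> C) -> (A=0 B=1 C=10)
  4. pour(B -> A) -> (A=1 B=0 C=10)
  5. fill(B) -> (A=1 B=4 C=10)
Reached target in 5 moves.

Answer: 5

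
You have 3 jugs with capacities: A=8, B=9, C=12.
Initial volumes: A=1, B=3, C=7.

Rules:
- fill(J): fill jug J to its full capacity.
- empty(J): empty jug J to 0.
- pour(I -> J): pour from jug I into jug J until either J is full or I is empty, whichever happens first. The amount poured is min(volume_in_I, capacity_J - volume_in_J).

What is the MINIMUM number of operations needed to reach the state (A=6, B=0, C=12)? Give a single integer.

Answer: 3

Derivation:
BFS from (A=1, B=3, C=7). One shortest path:
  1. fill(A) -> (A=8 B=3 C=7)
  2. pour(A -> C) -> (A=3 B=3 C=12)
  3. pour(B -> A) -> (A=6 B=0 C=12)
Reached target in 3 moves.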